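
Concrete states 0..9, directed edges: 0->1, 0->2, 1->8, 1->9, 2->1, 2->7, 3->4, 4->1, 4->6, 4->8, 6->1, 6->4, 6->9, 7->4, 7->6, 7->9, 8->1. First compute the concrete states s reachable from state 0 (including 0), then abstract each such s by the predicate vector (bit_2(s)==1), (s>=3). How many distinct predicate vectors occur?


BFS from 0:
Concrete reachable: {0, 1, 2, 4, 6, 7, 8, 9}
Abstract via predicates (bit_2(s)==1), (s>=3):
  (0,0) <- {0, 1, 2}
  (0,1) <- {8, 9}
  (1,1) <- {4, 6, 7}
Distinct abstract states = 3

3


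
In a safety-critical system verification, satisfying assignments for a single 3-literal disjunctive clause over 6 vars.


Step 1: Total=2^6=64
Step 2: Unsat when all 3 false: 2^3=8
Step 3: Sat=64-8=56

56


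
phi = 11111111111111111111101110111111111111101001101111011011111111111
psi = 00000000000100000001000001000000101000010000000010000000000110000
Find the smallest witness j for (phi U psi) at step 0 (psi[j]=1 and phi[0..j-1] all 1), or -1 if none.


(phi U psi) at 0: need smallest j with psi[j]=1 and phi[i]=1 for all i in [0,j).
Scan from step 0:
  step 0: phi=1, psi=0 -> continue
  step 1: phi=1, psi=0 -> continue
  step 2: phi=1, psi=0 -> continue
  step 3: phi=1, psi=0 -> continue
  step 11: psi=1 and phi held for [0,11) -> witness found
Witness step = 11

11


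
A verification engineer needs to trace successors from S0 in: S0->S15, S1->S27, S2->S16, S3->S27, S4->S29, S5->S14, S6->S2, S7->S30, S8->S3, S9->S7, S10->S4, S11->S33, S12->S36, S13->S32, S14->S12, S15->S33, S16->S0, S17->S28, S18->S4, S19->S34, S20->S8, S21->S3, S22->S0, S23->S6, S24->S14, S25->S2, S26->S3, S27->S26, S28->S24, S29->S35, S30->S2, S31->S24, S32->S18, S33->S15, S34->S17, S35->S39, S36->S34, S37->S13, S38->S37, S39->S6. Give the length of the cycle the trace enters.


Trace from S0 until a state repeats:
  S0 -> S15 -> S33 -> S15
S15 first seen at step 1, revisited at step 3.
Cycle length = 3 - 1 = 2

2


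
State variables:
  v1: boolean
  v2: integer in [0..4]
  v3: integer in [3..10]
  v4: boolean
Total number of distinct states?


State space = product of domain sizes of all variables.
Domain sizes:
  v1 (boolean): 2
  v2 (integer in [0..4]): 5
  v3 (integer in [3..10]): 8
  v4 (boolean): 2
Product = 2 * 5 * 8 * 2 = 160

160


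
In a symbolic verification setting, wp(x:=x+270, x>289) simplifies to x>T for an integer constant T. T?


Formula: wp(x:=E, P) = P[E/x] (substitute E for x in postcondition)
Step 1: Postcondition: x>289
Step 2: Substitute x+270 for x: x+270>289
Step 3: Solve for x: x > 289-270 = 19

19


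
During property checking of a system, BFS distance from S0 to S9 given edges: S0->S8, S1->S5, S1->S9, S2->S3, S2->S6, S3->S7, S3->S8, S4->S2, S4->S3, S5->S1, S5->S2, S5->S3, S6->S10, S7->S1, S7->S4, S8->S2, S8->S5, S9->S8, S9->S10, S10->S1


BFS layer-by-layer from S0:
  dist 0: {S0}
  dist 1: {S8}
  dist 2: {S2, S5}
  dist 3: {S1, S3, S6}
  dist 4: {S7, S9, S10}
  -> S9 reached at distance 4
Shortest path length = 4

4


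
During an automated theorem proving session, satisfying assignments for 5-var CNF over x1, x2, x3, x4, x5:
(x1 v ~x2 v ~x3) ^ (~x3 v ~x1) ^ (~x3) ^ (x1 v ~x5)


CNF with 4 clauses over 5 vars (32 assignments).
An assignment satisfies CNF iff every clause has >=1 true literal.
Check each row (bits = x1,x2,x3,x4,x5; clause T/F shown):
  row 0 [00000]: clauses=TTTT -> 1
  row 1 [00001]: clauses=TTTF -> 0
  row 2 [00010]: clauses=TTTT -> 1
  row 3 [00011]: clauses=TTTF -> 0
  row 4 [00100]: clauses=TTFT -> 0
  row 5 [00101]: clauses=TTFF -> 0
  row 6 [00110]: clauses=TTFT -> 0
  row 7 [00111]: clauses=TTFF -> 0
  row 8 [01000]: clauses=TTTT -> 1
  row 9 [01001]: clauses=TTTF -> 0
  row 10 [01010]: clauses=TTTT -> 1
  row 11 [01011]: clauses=TTTF -> 0
  row 12 [01100]: clauses=FTFT -> 0
  row 13 [01101]: clauses=FTFF -> 0
  row 14 [01110]: clauses=FTFT -> 0
  row 15 [01111]: clauses=FTFF -> 0
  row 16 [10000]: clauses=TTTT -> 1
  row 17 [10001]: clauses=TTTT -> 1
  row 18 [10010]: clauses=TTTT -> 1
  row 19 [10011]: clauses=TTTT -> 1
  row 20 [10100]: clauses=TFFT -> 0
  row 21 [10101]: clauses=TFFT -> 0
  row 22 [10110]: clauses=TFFT -> 0
  row 23 [10111]: clauses=TFFT -> 0
  row 24 [11000]: clauses=TTTT -> 1
  row 25 [11001]: clauses=TTTT -> 1
  row 26 [11010]: clauses=TTTT -> 1
  row 27 [11011]: clauses=TTTT -> 1
  row 28 [11100]: clauses=TFFT -> 0
  row 29 [11101]: clauses=TFFT -> 0
  row 30 [11110]: clauses=TFFT -> 0
  row 31 [11111]: clauses=TFFT -> 0
Full result column, 8 rows per line (x1,x2 fixed per line; x3,x4,x5 runs 000..111 left to right):
  rows 0-7 [x1,x2=00]: 10100000  (ones: 2)
  rows 8-15 [x1,x2=01]: 10100000  (ones: 2)
  rows 16-23 [x1,x2=10]: 11110000  (ones: 4)
  rows 24-31 [x1,x2=11]: 11110000  (ones: 4)
Satisfying assignments = 2+2+4+4 = 12

12


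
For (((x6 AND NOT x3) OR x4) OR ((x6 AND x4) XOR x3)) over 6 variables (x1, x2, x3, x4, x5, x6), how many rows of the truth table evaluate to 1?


Formula: (((x6 AND NOT x3) OR x4) OR ((x6 AND x4) XOR x3)) over 6 vars (64 rows)
Evaluate each row (x1, x2, x3, x4, x5, x6 as bits, MSB first):
  row 0 [000000]: (((0 AND NOT 0) OR 0) OR ((0 AND 0) XOR 0)) -> 0
  row 1 [000001]: (((1 AND NOT 0) OR 0) OR ((1 AND 0) XOR 0)) -> 1
  row 2 [000010]: (((0 AND NOT 0) OR 0) OR ((0 AND 0) XOR 0)) -> 0
  row 3 [000011]: (((1 AND NOT 0) OR 0) OR ((1 AND 0) XOR 0)) -> 1
  row 4 [000100]: (((0 AND NOT 0) OR 1) OR ((0 AND 1) XOR 0)) -> 1
  (every remaining row is evaluated the same way; all 64 results are listed next)
Full result column, 8 rows per line (x1,x2,x3 fixed per line; x4,x5,x6 runs 000..111 left to right):
  rows 0-7 [x1,x2,x3=000]: 01011111  (ones: 6)
  rows 8-15 [x1,x2,x3=001]: 11111111  (ones: 8)
  rows 16-23 [x1,x2,x3=010]: 01011111  (ones: 6)
  rows 24-31 [x1,x2,x3=011]: 11111111  (ones: 8)
  rows 32-39 [x1,x2,x3=100]: 01011111  (ones: 6)
  rows 40-47 [x1,x2,x3=101]: 11111111  (ones: 8)
  rows 48-55 [x1,x2,x3=110]: 01011111  (ones: 6)
  rows 56-63 [x1,x2,x3=111]: 11111111  (ones: 8)
Count of 1-rows = 6+8+6+8+6+8+6+8 = 56

56


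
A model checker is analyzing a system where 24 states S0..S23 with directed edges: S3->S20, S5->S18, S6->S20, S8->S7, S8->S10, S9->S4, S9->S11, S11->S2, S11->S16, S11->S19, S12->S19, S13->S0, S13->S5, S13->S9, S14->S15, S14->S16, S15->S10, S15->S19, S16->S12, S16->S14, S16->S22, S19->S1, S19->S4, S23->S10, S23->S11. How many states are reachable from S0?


BFS from S0:
  layer 0: {S0}
Reachable set: {S0}
Count = 1

1


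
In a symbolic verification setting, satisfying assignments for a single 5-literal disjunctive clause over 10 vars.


Step 1: Total=2^10=1024
Step 2: Unsat when all 5 false: 2^5=32
Step 3: Sat=1024-32=992

992


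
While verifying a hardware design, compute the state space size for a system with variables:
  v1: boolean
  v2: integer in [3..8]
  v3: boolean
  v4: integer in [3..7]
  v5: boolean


State space = product of domain sizes of all variables.
Domain sizes:
  v1 (boolean): 2
  v2 (integer in [3..8]): 6
  v3 (boolean): 2
  v4 (integer in [3..7]): 5
  v5 (boolean): 2
Product = 2 * 6 * 2 * 5 * 2 = 240

240


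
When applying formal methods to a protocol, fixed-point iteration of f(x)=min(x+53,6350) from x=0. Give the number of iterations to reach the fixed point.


Step 1: x=0, cap=6350, increment=53
Step 2: x grows by 53 each step until capped at 6350; fixed point is x=6350
Step 3: iterations = ceil(6350/53) = 120

120


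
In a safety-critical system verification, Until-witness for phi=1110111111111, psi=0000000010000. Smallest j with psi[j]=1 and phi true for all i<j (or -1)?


(phi U psi) at 0: need smallest j with psi[j]=1 and phi[i]=1 for all i in [0,j).
Scan from step 0:
  step 0: phi=1, psi=0 -> continue
  step 1: phi=1, psi=0 -> continue
  step 2: phi=1, psi=0 -> continue
  step 3: phi=0 -> phi-prefix broken from here
  step 8: psi=1 but phi already failed -> not a witness
  end of trace: no witness -> -1
Witness step = -1

-1


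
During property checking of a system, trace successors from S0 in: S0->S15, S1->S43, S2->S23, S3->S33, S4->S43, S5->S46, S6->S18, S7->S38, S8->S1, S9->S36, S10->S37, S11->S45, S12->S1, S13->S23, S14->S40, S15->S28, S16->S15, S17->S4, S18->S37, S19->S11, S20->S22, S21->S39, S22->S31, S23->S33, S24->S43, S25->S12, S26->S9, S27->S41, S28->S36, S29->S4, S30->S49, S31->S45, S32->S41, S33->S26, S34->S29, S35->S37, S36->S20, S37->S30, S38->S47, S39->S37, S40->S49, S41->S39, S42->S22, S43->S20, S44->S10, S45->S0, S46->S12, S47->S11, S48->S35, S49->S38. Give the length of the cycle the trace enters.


Trace from S0 until a state repeats:
  S0 -> S15 -> S28 -> S36 -> S20 -> S22 -> S31 -> S45 -> S0
S0 first seen at step 0, revisited at step 8.
Cycle length = 8 - 0 = 8

8


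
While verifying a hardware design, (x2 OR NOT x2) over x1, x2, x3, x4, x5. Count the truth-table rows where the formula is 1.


Formula: (x2 OR NOT x2) over 5 vars (32 rows)
Evaluate each row (x1, x2, x3, x4, x5 as bits, MSB first):
  row 0 [00000]: (0 OR NOT 0) -> 1
  row 1 [00001]: (0 OR NOT 0) -> 1
  row 2 [00010]: (0 OR NOT 0) -> 1
  row 3 [00011]: (0 OR NOT 0) -> 1
  row 4 [00100]: (0 OR NOT 0) -> 1
  row 5 [00101]: (0 OR NOT 0) -> 1
  row 6 [00110]: (0 OR NOT 0) -> 1
  row 7 [00111]: (0 OR NOT 0) -> 1
  row 8 [01000]: (1 OR NOT 1) -> 1
  row 9 [01001]: (1 OR NOT 1) -> 1
  row 10 [01010]: (1 OR NOT 1) -> 1
  row 11 [01011]: (1 OR NOT 1) -> 1
  row 12 [01100]: (1 OR NOT 1) -> 1
  row 13 [01101]: (1 OR NOT 1) -> 1
  row 14 [01110]: (1 OR NOT 1) -> 1
  row 15 [01111]: (1 OR NOT 1) -> 1
  row 16 [10000]: (0 OR NOT 0) -> 1
  row 17 [10001]: (0 OR NOT 0) -> 1
  row 18 [10010]: (0 OR NOT 0) -> 1
  row 19 [10011]: (0 OR NOT 0) -> 1
  row 20 [10100]: (0 OR NOT 0) -> 1
  row 21 [10101]: (0 OR NOT 0) -> 1
  row 22 [10110]: (0 OR NOT 0) -> 1
  row 23 [10111]: (0 OR NOT 0) -> 1
  row 24 [11000]: (1 OR NOT 1) -> 1
  row 25 [11001]: (1 OR NOT 1) -> 1
  row 26 [11010]: (1 OR NOT 1) -> 1
  row 27 [11011]: (1 OR NOT 1) -> 1
  row 28 [11100]: (1 OR NOT 1) -> 1
  row 29 [11101]: (1 OR NOT 1) -> 1
  row 30 [11110]: (1 OR NOT 1) -> 1
  row 31 [11111]: (1 OR NOT 1) -> 1
Full result column, 8 rows per line (x1,x2 fixed per line; x3,x4,x5 runs 000..111 left to right):
  rows 0-7 [x1,x2=00]: 11111111  (ones: 8)
  rows 8-15 [x1,x2=01]: 11111111  (ones: 8)
  rows 16-23 [x1,x2=10]: 11111111  (ones: 8)
  rows 24-31 [x1,x2=11]: 11111111  (ones: 8)
Count of 1-rows = 8+8+8+8 = 32

32


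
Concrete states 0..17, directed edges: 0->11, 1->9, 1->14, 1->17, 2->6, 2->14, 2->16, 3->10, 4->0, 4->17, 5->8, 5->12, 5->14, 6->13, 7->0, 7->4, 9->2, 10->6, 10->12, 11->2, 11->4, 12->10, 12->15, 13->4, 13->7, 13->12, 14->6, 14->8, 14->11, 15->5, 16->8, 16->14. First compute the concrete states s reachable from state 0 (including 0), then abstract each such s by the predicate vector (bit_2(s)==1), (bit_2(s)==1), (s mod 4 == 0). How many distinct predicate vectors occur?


BFS from 0:
Concrete reachable: {0, 2, 4, 5, 6, 7, 8, 10, 11, 12, 13, 14, 15, 16, 17}
Abstract via predicates (bit_2(s)==1), (bit_2(s)==1), (s mod 4 == 0):
  (0,0,0) <- {2, 10, 11, 17}
  (0,0,1) <- {0, 8, 16}
  (1,1,0) <- {5, 6, 7, 13, 14, 15}
  (1,1,1) <- {4, 12}
Distinct abstract states = 4

4


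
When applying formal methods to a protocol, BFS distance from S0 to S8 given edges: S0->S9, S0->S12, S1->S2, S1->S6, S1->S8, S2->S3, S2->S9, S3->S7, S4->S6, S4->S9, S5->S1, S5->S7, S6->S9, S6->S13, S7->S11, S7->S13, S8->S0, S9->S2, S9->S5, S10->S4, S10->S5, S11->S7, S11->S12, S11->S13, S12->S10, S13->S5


BFS layer-by-layer from S0:
  dist 0: {S0}
  dist 1: {S9, S12}
  dist 2: {S2, S5, S10}
  dist 3: {S1, S3, S4, S7}
  dist 4: {S6, S8, S11, S13}
  -> S8 reached at distance 4
Shortest path length = 4

4


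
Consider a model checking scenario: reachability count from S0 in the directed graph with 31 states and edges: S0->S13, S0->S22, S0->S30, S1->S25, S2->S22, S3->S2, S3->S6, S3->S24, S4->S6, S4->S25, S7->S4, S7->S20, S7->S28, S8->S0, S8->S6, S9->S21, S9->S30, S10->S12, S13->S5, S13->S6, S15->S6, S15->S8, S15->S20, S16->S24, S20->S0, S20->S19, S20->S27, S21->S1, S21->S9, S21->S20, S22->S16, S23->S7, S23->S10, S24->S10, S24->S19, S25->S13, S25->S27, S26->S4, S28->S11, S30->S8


BFS from S0:
  layer 0: {S0}
  layer 1: {S13, S22, S30}
  layer 2: {S5, S6, S8, S16}
  layer 3: {S24}
  layer 4: {S10, S19}
  layer 5: {S12}
Reachable set: {S0, S5, S6, S8, S10, S12, S13, S16, S19, S22, S24, S30}
Count = 12

12


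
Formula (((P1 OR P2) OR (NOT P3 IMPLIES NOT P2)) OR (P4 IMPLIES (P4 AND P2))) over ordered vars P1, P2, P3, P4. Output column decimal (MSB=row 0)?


Formula: (((P1 OR P2) OR (NOT P3 IMPLIES NOT P2)) OR (P4 IMPLIES (P4 AND P2))) over P1, P2, P3, P4 (16 rows)
Evaluate each row (bits = P1,P2,P3,P4, MSB first):
  row 0 [0000]: (((0 OR 0) OR (NOT 0 IMPLIES NOT 0)) OR (0 IMPLIES (0 AND 0))) -> 1
  row 1 [0001]: (((0 OR 0) OR (NOT 0 IMPLIES NOT 0)) OR (1 IMPLIES (1 AND 0))) -> 1
  row 2 [0010]: (((0 OR 0) OR (NOT 1 IMPLIES NOT 0)) OR (0 IMPLIES (0 AND 0))) -> 1
  row 3 [0011]: (((0 OR 0) OR (NOT 1 IMPLIES NOT 0)) OR (1 IMPLIES (1 AND 0))) -> 1
  row 4 [0100]: (((0 OR 1) OR (NOT 0 IMPLIES NOT 1)) OR (0 IMPLIES (0 AND 1))) -> 1
  row 5 [0101]: (((0 OR 1) OR (NOT 0 IMPLIES NOT 1)) OR (1 IMPLIES (1 AND 1))) -> 1
  row 6 [0110]: (((0 OR 1) OR (NOT 1 IMPLIES NOT 1)) OR (0 IMPLIES (0 AND 1))) -> 1
  row 7 [0111]: (((0 OR 1) OR (NOT 1 IMPLIES NOT 1)) OR (1 IMPLIES (1 AND 1))) -> 1
  row 8 [1000]: (((1 OR 0) OR (NOT 0 IMPLIES NOT 0)) OR (0 IMPLIES (0 AND 0))) -> 1
  row 9 [1001]: (((1 OR 0) OR (NOT 0 IMPLIES NOT 0)) OR (1 IMPLIES (1 AND 0))) -> 1
  row 10 [1010]: (((1 OR 0) OR (NOT 1 IMPLIES NOT 0)) OR (0 IMPLIES (0 AND 0))) -> 1
  row 11 [1011]: (((1 OR 0) OR (NOT 1 IMPLIES NOT 0)) OR (1 IMPLIES (1 AND 0))) -> 1
  row 12 [1100]: (((1 OR 1) OR (NOT 0 IMPLIES NOT 1)) OR (0 IMPLIES (0 AND 1))) -> 1
  row 13 [1101]: (((1 OR 1) OR (NOT 0 IMPLIES NOT 1)) OR (1 IMPLIES (1 AND 1))) -> 1
  row 14 [1110]: (((1 OR 1) OR (NOT 1 IMPLIES NOT 1)) OR (0 IMPLIES (0 AND 1))) -> 1
  row 15 [1111]: (((1 OR 1) OR (NOT 1 IMPLIES NOT 1)) OR (1 IMPLIES (1 AND 1))) -> 1
Full result column, 4 rows per line (P1,P2 fixed per line; P3,P4 runs 00..11 left to right):
  rows 0-3 [P1,P2=00]: 1111  = hex F
  rows 4-7 [P1,P2=01]: 1111  = hex F
  rows 8-11 [P1,P2=10]: 1111  = hex F
  rows 12-15 [P1,P2=11]: 1111  = hex F
Output column (row 0 .. row 15) = 1111111111111111
Output column grouped in 4s = 1111 1111 1111 1111 = 0xFFFF
Convert to decimal digit by digit (value = value*16 + digit):
  F -> 15
  15*16 + 15 (F) = 255
  255*16 + 15 (F) = 4095
  4095*16 + 15 (F) = 65535
Decimal = 65535

65535


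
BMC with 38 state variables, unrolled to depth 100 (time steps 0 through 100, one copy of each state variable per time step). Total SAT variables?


BMC unrolls to depth k, creating one copy of each state var for steps 0..k.
Step count = 100 + 1 = 101 (steps 0 through 100)
Vars per step = 38
Total = 38 * 101 = 3838

3838


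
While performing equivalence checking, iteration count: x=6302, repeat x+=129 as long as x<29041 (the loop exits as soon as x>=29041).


Step 1: x goes from 6302 toward 29041 by 129; the body runs while x<29041, so iterations = ceil((bound-start)/step)
Step 2: Distance=22739
Step 3: ceil(22739/129)=177

177


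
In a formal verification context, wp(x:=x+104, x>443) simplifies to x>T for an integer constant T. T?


Formula: wp(x:=E, P) = P[E/x] (substitute E for x in postcondition)
Step 1: Postcondition: x>443
Step 2: Substitute x+104 for x: x+104>443
Step 3: Solve for x: x > 443-104 = 339

339


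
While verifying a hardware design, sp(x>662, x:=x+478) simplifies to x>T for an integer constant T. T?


Formula: sp(P, x:=E) = exists old_x. (x = E[old_x/x]) AND P[old_x/x] (old_x is the value of x before the assignment; eliminate old_x by solving x = E[old_x/x] for old_x)
Step 1: Precondition P: x>662, i.e. old_x > 662
Step 2: Assignment gives x = old_x + 478, so old_x = x - 478
Step 3: Substitute into P: x - 478 > 662
Step 4: Simplify: x > 662+478 = 1140

1140


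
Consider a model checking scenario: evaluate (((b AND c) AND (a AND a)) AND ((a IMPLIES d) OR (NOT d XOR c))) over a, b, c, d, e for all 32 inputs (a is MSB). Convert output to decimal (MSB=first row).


Formula: (((b AND c) AND (a AND a)) AND ((a IMPLIES d) OR (NOT d XOR c))) over a, b, c, d, e (32 rows)
Evaluate each row (bits = a,b,c,d,e, MSB first):
  row 0 [00000]: (((0 AND 0) AND (0 AND 0)) AND ((0 IMPLIES 0) OR (NOT 0 XOR 0))) -> 0
  row 1 [00001]: (((0 AND 0) AND (0 AND 0)) AND ((0 IMPLIES 0) OR (NOT 0 XOR 0))) -> 0
  row 2 [00010]: (((0 AND 0) AND (0 AND 0)) AND ((0 IMPLIES 1) OR (NOT 1 XOR 0))) -> 0
  row 3 [00011]: (((0 AND 0) AND (0 AND 0)) AND ((0 IMPLIES 1) OR (NOT 1 XOR 0))) -> 0
  row 4 [00100]: (((0 AND 1) AND (0 AND 0)) AND ((0 IMPLIES 0) OR (NOT 0 XOR 1))) -> 0
  row 5 [00101]: (((0 AND 1) AND (0 AND 0)) AND ((0 IMPLIES 0) OR (NOT 0 XOR 1))) -> 0
  row 6 [00110]: (((0 AND 1) AND (0 AND 0)) AND ((0 IMPLIES 1) OR (NOT 1 XOR 1))) -> 0
  row 7 [00111]: (((0 AND 1) AND (0 AND 0)) AND ((0 IMPLIES 1) OR (NOT 1 XOR 1))) -> 0
  row 8 [01000]: (((1 AND 0) AND (0 AND 0)) AND ((0 IMPLIES 0) OR (NOT 0 XOR 0))) -> 0
  row 9 [01001]: (((1 AND 0) AND (0 AND 0)) AND ((0 IMPLIES 0) OR (NOT 0 XOR 0))) -> 0
  row 10 [01010]: (((1 AND 0) AND (0 AND 0)) AND ((0 IMPLIES 1) OR (NOT 1 XOR 0))) -> 0
  row 11 [01011]: (((1 AND 0) AND (0 AND 0)) AND ((0 IMPLIES 1) OR (NOT 1 XOR 0))) -> 0
  row 12 [01100]: (((1 AND 1) AND (0 AND 0)) AND ((0 IMPLIES 0) OR (NOT 0 XOR 1))) -> 0
  row 13 [01101]: (((1 AND 1) AND (0 AND 0)) AND ((0 IMPLIES 0) OR (NOT 0 XOR 1))) -> 0
  row 14 [01110]: (((1 AND 1) AND (0 AND 0)) AND ((0 IMPLIES 1) OR (NOT 1 XOR 1))) -> 0
  row 15 [01111]: (((1 AND 1) AND (0 AND 0)) AND ((0 IMPLIES 1) OR (NOT 1 XOR 1))) -> 0
  row 16 [10000]: (((0 AND 0) AND (1 AND 1)) AND ((1 IMPLIES 0) OR (NOT 0 XOR 0))) -> 0
  row 17 [10001]: (((0 AND 0) AND (1 AND 1)) AND ((1 IMPLIES 0) OR (NOT 0 XOR 0))) -> 0
  row 18 [10010]: (((0 AND 0) AND (1 AND 1)) AND ((1 IMPLIES 1) OR (NOT 1 XOR 0))) -> 0
  row 19 [10011]: (((0 AND 0) AND (1 AND 1)) AND ((1 IMPLIES 1) OR (NOT 1 XOR 0))) -> 0
  row 20 [10100]: (((0 AND 1) AND (1 AND 1)) AND ((1 IMPLIES 0) OR (NOT 0 XOR 1))) -> 0
  row 21 [10101]: (((0 AND 1) AND (1 AND 1)) AND ((1 IMPLIES 0) OR (NOT 0 XOR 1))) -> 0
  row 22 [10110]: (((0 AND 1) AND (1 AND 1)) AND ((1 IMPLIES 1) OR (NOT 1 XOR 1))) -> 0
  row 23 [10111]: (((0 AND 1) AND (1 AND 1)) AND ((1 IMPLIES 1) OR (NOT 1 XOR 1))) -> 0
  row 24 [11000]: (((1 AND 0) AND (1 AND 1)) AND ((1 IMPLIES 0) OR (NOT 0 XOR 0))) -> 0
  row 25 [11001]: (((1 AND 0) AND (1 AND 1)) AND ((1 IMPLIES 0) OR (NOT 0 XOR 0))) -> 0
  row 26 [11010]: (((1 AND 0) AND (1 AND 1)) AND ((1 IMPLIES 1) OR (NOT 1 XOR 0))) -> 0
  row 27 [11011]: (((1 AND 0) AND (1 AND 1)) AND ((1 IMPLIES 1) OR (NOT 1 XOR 0))) -> 0
  row 28 [11100]: (((1 AND 1) AND (1 AND 1)) AND ((1 IMPLIES 0) OR (NOT 0 XOR 1))) -> 0
  row 29 [11101]: (((1 AND 1) AND (1 AND 1)) AND ((1 IMPLIES 0) OR (NOT 0 XOR 1))) -> 0
  row 30 [11110]: (((1 AND 1) AND (1 AND 1)) AND ((1 IMPLIES 1) OR (NOT 1 XOR 1))) -> 1
  row 31 [11111]: (((1 AND 1) AND (1 AND 1)) AND ((1 IMPLIES 1) OR (NOT 1 XOR 1))) -> 1
Full result column, 4 rows per line (a,b,c fixed per line; d,e runs 00..11 left to right):
  rows 0-3 [a,b,c=000]: 0000  = hex 0
  rows 4-7 [a,b,c=001]: 0000  = hex 0
  rows 8-11 [a,b,c=010]: 0000  = hex 0
  rows 12-15 [a,b,c=011]: 0000  = hex 0
  rows 16-19 [a,b,c=100]: 0000  = hex 0
  rows 20-23 [a,b,c=101]: 0000  = hex 0
  rows 24-27 [a,b,c=110]: 0000  = hex 0
  rows 28-31 [a,b,c=111]: 0011  = hex 3
Output column (row 0 .. row 31) = 00000000000000000000000000000011
Output column grouped in 4s = 0000 0000 0000 0000 0000 0000 0000 0011 = 0x00000003
Convert to decimal digit by digit (value = value*16 + digit):
  0 -> 0
  0*16 + 0 = 0
  0*16 + 0 = 0
  0*16 + 0 = 0
  0*16 + 0 = 0
  0*16 + 0 = 0
  0*16 + 0 = 0
  0*16 + 3 = 3
Decimal = 3

3


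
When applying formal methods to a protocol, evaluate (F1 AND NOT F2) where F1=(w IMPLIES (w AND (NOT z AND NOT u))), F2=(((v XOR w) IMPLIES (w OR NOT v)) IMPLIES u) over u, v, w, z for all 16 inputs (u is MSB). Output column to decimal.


F1 = (w IMPLIES (w AND (NOT z AND NOT u)))
F2 = (((v XOR w) IMPLIES (w OR NOT v)) IMPLIES u)
Counterexample to F1=>F2 is where F1=1 and F2=0.
Evaluate each row (bits = u,v,w,z, MSB first):
  row 0 [0000]: F1=1 F2=0 -> F1&~F2 -> 1
  row 1 [0001]: F1=1 F2=0 -> F1&~F2 -> 1
  row 2 [0010]: F1=1 F2=0 -> F1&~F2 -> 1
  row 3 [0011]: F1=0 F2=0 -> F1&~F2 -> 0
  row 4 [0100]: F1=1 F2=1 -> F1&~F2 -> 0
  row 5 [0101]: F1=1 F2=1 -> F1&~F2 -> 0
  row 6 [0110]: F1=1 F2=0 -> F1&~F2 -> 1
  row 7 [0111]: F1=0 F2=0 -> F1&~F2 -> 0
  row 8 [1000]: F1=1 F2=1 -> F1&~F2 -> 0
  row 9 [1001]: F1=1 F2=1 -> F1&~F2 -> 0
  row 10 [1010]: F1=0 F2=1 -> F1&~F2 -> 0
  row 11 [1011]: F1=0 F2=1 -> F1&~F2 -> 0
  row 12 [1100]: F1=1 F2=1 -> F1&~F2 -> 0
  row 13 [1101]: F1=1 F2=1 -> F1&~F2 -> 0
  row 14 [1110]: F1=0 F2=1 -> F1&~F2 -> 0
  row 15 [1111]: F1=0 F2=1 -> F1&~F2 -> 0
Full result column, 4 rows per line (u,v fixed per line; w,z runs 00..11 left to right):
  rows 0-3 [u,v=00]: 1110  = hex E
  rows 4-7 [u,v=01]: 0010  = hex 2
  rows 8-11 [u,v=10]: 0000  = hex 0
  rows 12-15 [u,v=11]: 0000  = hex 0
Counterexample vector (row 0 .. row 15) = 1110001000000000
Output column grouped in 4s = 1110 0010 0000 0000 = 0xE200
Convert to decimal digit by digit (value = value*16 + digit):
  E -> 14
  14*16 + 2 = 226
  226*16 + 0 = 3616
  3616*16 + 0 = 57856
Decimal = 57856

57856


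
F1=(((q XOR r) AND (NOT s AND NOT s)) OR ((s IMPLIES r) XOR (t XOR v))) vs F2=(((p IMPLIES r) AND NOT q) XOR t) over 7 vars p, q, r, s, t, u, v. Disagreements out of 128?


F1 = (((q XOR r) AND (NOT s AND NOT s)) OR ((s IMPLIES r) XOR (t XOR v)))
F2 = (((p IMPLIES r) AND NOT q) XOR t)
Evaluate both on each of 128 rows (bits = p,q,r,s,t,u,v):
  row 0 [0000000]: F1=1 F2=1 -> 0
  row 1 [0000001]: F1=0 F2=1 (differ) -> 1
  row 2 [0000010]: F1=1 F2=1 -> 0
  row 3 [0000011]: F1=0 F2=1 (differ) -> 1
  row 4 [0000100]: F1=0 F2=0 -> 0
  (every remaining row is evaluated the same way; all 128 results are listed next)
Full result column, 8 rows per line (p,q,r,s fixed per line; t,u,v runs 000..111 left to right):
  rows 0-7 [p,q,r,s=0000]: 01010101  (ones: 4)
  rows 8-15 [p,q,r,s=0001]: 10101010  (ones: 4)
  rows 16-23 [p,q,r,s=0010]: 00001111  (ones: 4)
  rows 24-31 [p,q,r,s=0011]: 01010101  (ones: 4)
  rows 32-39 [p,q,r,s=0100]: 11110000  (ones: 4)
  rows 40-47 [p,q,r,s=0101]: 01010101  (ones: 4)
  rows 48-55 [p,q,r,s=0110]: 10101010  (ones: 4)
  rows 56-63 [p,q,r,s=0111]: 10101010  (ones: 4)
  rows 64-71 [p,q,r,s=1000]: 10101010  (ones: 4)
  rows 72-79 [p,q,r,s=1001]: 01010101  (ones: 4)
  rows 80-87 [p,q,r,s=1010]: 00001111  (ones: 4)
  rows 88-95 [p,q,r,s=1011]: 01010101  (ones: 4)
  rows 96-103 [p,q,r,s=1100]: 11110000  (ones: 4)
  rows 104-111 [p,q,r,s=1101]: 01010101  (ones: 4)
  rows 112-119 [p,q,r,s=1110]: 10101010  (ones: 4)
  rows 120-127 [p,q,r,s=1111]: 10101010  (ones: 4)
Disagreements = 4+4+4+4+4+4+4+4+4+4+4+4+4+4+4+4 = 64

64


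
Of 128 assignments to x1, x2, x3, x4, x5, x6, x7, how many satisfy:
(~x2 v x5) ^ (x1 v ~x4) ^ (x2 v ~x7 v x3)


CNF with 3 clauses over 7 vars (128 assignments).
An assignment satisfies CNF iff every clause has >=1 true literal.
Check each row (bits = x1,x2,x3,x4,x5,x6,x7; clause T/F shown):
  row 0 [0000000]: clauses=TTT -> 1
  row 1 [0000001]: clauses=TTF -> 0
  row 2 [0000010]: clauses=TTT -> 1
  row 3 [0000011]: clauses=TTF -> 0
  row 4 [0000100]: clauses=TTT -> 1
  (every remaining row is evaluated the same way; all 128 results are listed next)
Full result column, 8 rows per line (x1,x2,x3,x4 fixed per line; x5,x6,x7 runs 000..111 left to right):
  rows 0-7 [x1,x2,x3,x4=0000]: 10101010  (ones: 4)
  rows 8-15 [x1,x2,x3,x4=0001]: 00000000  (ones: 0)
  rows 16-23 [x1,x2,x3,x4=0010]: 11111111  (ones: 8)
  rows 24-31 [x1,x2,x3,x4=0011]: 00000000  (ones: 0)
  rows 32-39 [x1,x2,x3,x4=0100]: 00001111  (ones: 4)
  rows 40-47 [x1,x2,x3,x4=0101]: 00000000  (ones: 0)
  rows 48-55 [x1,x2,x3,x4=0110]: 00001111  (ones: 4)
  rows 56-63 [x1,x2,x3,x4=0111]: 00000000  (ones: 0)
  rows 64-71 [x1,x2,x3,x4=1000]: 10101010  (ones: 4)
  rows 72-79 [x1,x2,x3,x4=1001]: 10101010  (ones: 4)
  rows 80-87 [x1,x2,x3,x4=1010]: 11111111  (ones: 8)
  rows 88-95 [x1,x2,x3,x4=1011]: 11111111  (ones: 8)
  rows 96-103 [x1,x2,x3,x4=1100]: 00001111  (ones: 4)
  rows 104-111 [x1,x2,x3,x4=1101]: 00001111  (ones: 4)
  rows 112-119 [x1,x2,x3,x4=1110]: 00001111  (ones: 4)
  rows 120-127 [x1,x2,x3,x4=1111]: 00001111  (ones: 4)
Satisfying assignments = 4+0+8+0+4+0+4+0+4+4+8+8+4+4+4+4 = 60

60


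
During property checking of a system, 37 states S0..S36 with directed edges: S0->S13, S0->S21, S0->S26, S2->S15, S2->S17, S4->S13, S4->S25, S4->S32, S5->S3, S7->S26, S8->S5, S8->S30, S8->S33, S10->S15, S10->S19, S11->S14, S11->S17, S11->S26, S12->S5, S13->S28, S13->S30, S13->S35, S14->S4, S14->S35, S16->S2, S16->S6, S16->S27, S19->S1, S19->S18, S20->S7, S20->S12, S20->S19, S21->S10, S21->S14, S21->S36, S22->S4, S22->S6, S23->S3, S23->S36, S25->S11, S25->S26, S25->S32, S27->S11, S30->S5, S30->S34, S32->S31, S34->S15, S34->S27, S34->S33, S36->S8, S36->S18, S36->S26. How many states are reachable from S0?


BFS from S0:
  layer 0: {S0}
  layer 1: {S13, S21, S26}
  layer 2: {S10, S14, S28, S30, S35, S36}
  layer 3: {S4, S5, S8, S15, S18, S19, S34}
  layer 4: {S1, S3, S25, S27, S32, S33}
  layer 5: {S11, S31}
  layer 6: {S17}
Reachable set: {S0, S1, S3, S4, S5, S8, S10, S11, S13, S14, S15, S17, S18, S19, S21, S25, S26, S27, S28, S30, S31, S32, S33, S34, S35, S36}
Count = 26

26


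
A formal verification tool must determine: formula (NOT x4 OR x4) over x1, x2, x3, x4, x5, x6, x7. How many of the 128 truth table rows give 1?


Formula: (NOT x4 OR x4) over 7 vars (128 rows)
Evaluate each row (x1, x2, x3, x4, x5, x6, x7 as bits, MSB first):
  row 0 [0000000]: (NOT 0 OR 0) -> 1
  row 1 [0000001]: (NOT 0 OR 0) -> 1
  row 2 [0000010]: (NOT 0 OR 0) -> 1
  row 3 [0000011]: (NOT 0 OR 0) -> 1
  row 4 [0000100]: (NOT 0 OR 0) -> 1
  (every remaining row is evaluated the same way; all 128 results are listed next)
Full result column, 8 rows per line (x1,x2,x3,x4 fixed per line; x5,x6,x7 runs 000..111 left to right):
  rows 0-7 [x1,x2,x3,x4=0000]: 11111111  (ones: 8)
  rows 8-15 [x1,x2,x3,x4=0001]: 11111111  (ones: 8)
  rows 16-23 [x1,x2,x3,x4=0010]: 11111111  (ones: 8)
  rows 24-31 [x1,x2,x3,x4=0011]: 11111111  (ones: 8)
  rows 32-39 [x1,x2,x3,x4=0100]: 11111111  (ones: 8)
  rows 40-47 [x1,x2,x3,x4=0101]: 11111111  (ones: 8)
  rows 48-55 [x1,x2,x3,x4=0110]: 11111111  (ones: 8)
  rows 56-63 [x1,x2,x3,x4=0111]: 11111111  (ones: 8)
  rows 64-71 [x1,x2,x3,x4=1000]: 11111111  (ones: 8)
  rows 72-79 [x1,x2,x3,x4=1001]: 11111111  (ones: 8)
  rows 80-87 [x1,x2,x3,x4=1010]: 11111111  (ones: 8)
  rows 88-95 [x1,x2,x3,x4=1011]: 11111111  (ones: 8)
  rows 96-103 [x1,x2,x3,x4=1100]: 11111111  (ones: 8)
  rows 104-111 [x1,x2,x3,x4=1101]: 11111111  (ones: 8)
  rows 112-119 [x1,x2,x3,x4=1110]: 11111111  (ones: 8)
  rows 120-127 [x1,x2,x3,x4=1111]: 11111111  (ones: 8)
Count of 1-rows = 8+8+8+8+8+8+8+8+8+8+8+8+8+8+8+8 = 128

128


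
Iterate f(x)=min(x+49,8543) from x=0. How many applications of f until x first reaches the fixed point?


Step 1: x=0, cap=8543, increment=49
Step 2: x grows by 49 each step until capped at 8543; fixed point is x=8543
Step 3: iterations = ceil(8543/49) = 175

175


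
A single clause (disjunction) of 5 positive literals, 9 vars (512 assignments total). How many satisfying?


Step 1: Total=2^9=512
Step 2: Unsat when all 5 false: 2^4=16
Step 3: Sat=512-16=496

496


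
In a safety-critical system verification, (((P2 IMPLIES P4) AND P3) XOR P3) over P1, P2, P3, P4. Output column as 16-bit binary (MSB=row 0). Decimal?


Formula: (((P2 IMPLIES P4) AND P3) XOR P3) over P1, P2, P3, P4 (16 rows)
Evaluate each row (bits = P1,P2,P3,P4, MSB first):
  row 0 [0000]: (((0 IMPLIES 0) AND 0) XOR 0) -> 0
  row 1 [0001]: (((0 IMPLIES 1) AND 0) XOR 0) -> 0
  row 2 [0010]: (((0 IMPLIES 0) AND 1) XOR 1) -> 0
  row 3 [0011]: (((0 IMPLIES 1) AND 1) XOR 1) -> 0
  row 4 [0100]: (((1 IMPLIES 0) AND 0) XOR 0) -> 0
  row 5 [0101]: (((1 IMPLIES 1) AND 0) XOR 0) -> 0
  row 6 [0110]: (((1 IMPLIES 0) AND 1) XOR 1) -> 1
  row 7 [0111]: (((1 IMPLIES 1) AND 1) XOR 1) -> 0
  row 8 [1000]: (((0 IMPLIES 0) AND 0) XOR 0) -> 0
  row 9 [1001]: (((0 IMPLIES 1) AND 0) XOR 0) -> 0
  row 10 [1010]: (((0 IMPLIES 0) AND 1) XOR 1) -> 0
  row 11 [1011]: (((0 IMPLIES 1) AND 1) XOR 1) -> 0
  row 12 [1100]: (((1 IMPLIES 0) AND 0) XOR 0) -> 0
  row 13 [1101]: (((1 IMPLIES 1) AND 0) XOR 0) -> 0
  row 14 [1110]: (((1 IMPLIES 0) AND 1) XOR 1) -> 1
  row 15 [1111]: (((1 IMPLIES 1) AND 1) XOR 1) -> 0
Full result column, 4 rows per line (P1,P2 fixed per line; P3,P4 runs 00..11 left to right):
  rows 0-3 [P1,P2=00]: 0000  = hex 0
  rows 4-7 [P1,P2=01]: 0010  = hex 2
  rows 8-11 [P1,P2=10]: 0000  = hex 0
  rows 12-15 [P1,P2=11]: 0010  = hex 2
Output column (row 0 .. row 15) = 0000001000000010
Output column grouped in 4s = 0000 0010 0000 0010 = 0x0202
Convert to decimal digit by digit (value = value*16 + digit):
  0 -> 0
  0*16 + 2 = 2
  2*16 + 0 = 32
  32*16 + 2 = 514
Decimal = 514

514


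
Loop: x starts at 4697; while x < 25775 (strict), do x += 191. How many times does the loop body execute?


Step 1: x goes from 4697 toward 25775 by 191; the body runs while x<25775, so iterations = ceil((bound-start)/step)
Step 2: Distance=21078
Step 3: ceil(21078/191)=111

111


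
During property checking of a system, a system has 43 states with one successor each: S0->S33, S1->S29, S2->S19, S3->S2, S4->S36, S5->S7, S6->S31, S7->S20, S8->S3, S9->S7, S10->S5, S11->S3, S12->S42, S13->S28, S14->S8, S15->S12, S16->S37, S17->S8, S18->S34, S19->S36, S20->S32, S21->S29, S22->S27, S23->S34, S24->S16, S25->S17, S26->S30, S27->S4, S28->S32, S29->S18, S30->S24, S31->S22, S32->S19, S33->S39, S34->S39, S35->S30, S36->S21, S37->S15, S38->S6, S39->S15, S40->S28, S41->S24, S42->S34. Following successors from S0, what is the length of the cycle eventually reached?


Trace from S0 until a state repeats:
  S0 -> S33 -> S39 -> S15 -> S12 -> S42 -> S34 -> S39
S39 first seen at step 2, revisited at step 7.
Cycle length = 7 - 2 = 5

5


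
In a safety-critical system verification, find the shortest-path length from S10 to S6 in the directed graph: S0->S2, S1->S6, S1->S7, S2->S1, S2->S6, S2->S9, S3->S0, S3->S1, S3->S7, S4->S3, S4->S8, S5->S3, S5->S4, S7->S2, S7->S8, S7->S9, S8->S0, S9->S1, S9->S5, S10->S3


BFS layer-by-layer from S10:
  dist 0: {S10}
  dist 1: {S3}
  dist 2: {S0, S1, S7}
  dist 3: {S2, S6, S8, S9}
  -> S6 reached at distance 3
Shortest path length = 3

3


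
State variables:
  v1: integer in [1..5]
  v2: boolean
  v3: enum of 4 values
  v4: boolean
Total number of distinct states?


State space = product of domain sizes of all variables.
Domain sizes:
  v1 (integer in [1..5]): 5
  v2 (boolean): 2
  v3 (enum of 4 values): 4
  v4 (boolean): 2
Product = 5 * 2 * 4 * 2 = 80

80


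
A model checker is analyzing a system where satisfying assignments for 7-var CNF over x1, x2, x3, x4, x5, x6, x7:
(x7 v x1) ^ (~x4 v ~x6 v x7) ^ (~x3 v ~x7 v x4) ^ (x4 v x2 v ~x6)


CNF with 4 clauses over 7 vars (128 assignments).
An assignment satisfies CNF iff every clause has >=1 true literal.
Check each row (bits = x1,x2,x3,x4,x5,x6,x7; clause T/F shown):
  row 0 [0000000]: clauses=FTTT -> 0
  row 1 [0000001]: clauses=TTTT -> 1
  row 2 [0000010]: clauses=FTTF -> 0
  row 3 [0000011]: clauses=TTTF -> 0
  row 4 [0000100]: clauses=FTTT -> 0
  (every remaining row is evaluated the same way; all 128 results are listed next)
Full result column, 8 rows per line (x1,x2,x3,x4 fixed per line; x5,x6,x7 runs 000..111 left to right):
  rows 0-7 [x1,x2,x3,x4=0000]: 01000100  (ones: 2)
  rows 8-15 [x1,x2,x3,x4=0001]: 01010101  (ones: 4)
  rows 16-23 [x1,x2,x3,x4=0010]: 00000000  (ones: 0)
  rows 24-31 [x1,x2,x3,x4=0011]: 01010101  (ones: 4)
  rows 32-39 [x1,x2,x3,x4=0100]: 01010101  (ones: 4)
  rows 40-47 [x1,x2,x3,x4=0101]: 01010101  (ones: 4)
  rows 48-55 [x1,x2,x3,x4=0110]: 00000000  (ones: 0)
  rows 56-63 [x1,x2,x3,x4=0111]: 01010101  (ones: 4)
  rows 64-71 [x1,x2,x3,x4=1000]: 11001100  (ones: 4)
  rows 72-79 [x1,x2,x3,x4=1001]: 11011101  (ones: 6)
  rows 80-87 [x1,x2,x3,x4=1010]: 10001000  (ones: 2)
  rows 88-95 [x1,x2,x3,x4=1011]: 11011101  (ones: 6)
  rows 96-103 [x1,x2,x3,x4=1100]: 11111111  (ones: 8)
  rows 104-111 [x1,x2,x3,x4=1101]: 11011101  (ones: 6)
  rows 112-119 [x1,x2,x3,x4=1110]: 10101010  (ones: 4)
  rows 120-127 [x1,x2,x3,x4=1111]: 11011101  (ones: 6)
Satisfying assignments = 2+4+0+4+4+4+0+4+4+6+2+6+8+6+4+6 = 64

64


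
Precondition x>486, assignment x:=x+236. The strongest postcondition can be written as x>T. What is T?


Formula: sp(P, x:=E) = exists old_x. (x = E[old_x/x]) AND P[old_x/x] (old_x is the value of x before the assignment; eliminate old_x by solving x = E[old_x/x] for old_x)
Step 1: Precondition P: x>486, i.e. old_x > 486
Step 2: Assignment gives x = old_x + 236, so old_x = x - 236
Step 3: Substitute into P: x - 236 > 486
Step 4: Simplify: x > 486+236 = 722

722


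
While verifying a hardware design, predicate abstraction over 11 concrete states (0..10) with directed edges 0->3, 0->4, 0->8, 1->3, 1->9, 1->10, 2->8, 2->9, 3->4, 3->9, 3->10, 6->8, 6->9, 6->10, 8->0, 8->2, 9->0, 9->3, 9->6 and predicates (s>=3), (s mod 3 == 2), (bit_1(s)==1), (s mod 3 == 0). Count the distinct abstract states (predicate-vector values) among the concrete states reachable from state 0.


BFS from 0:
Concrete reachable: {0, 2, 3, 4, 6, 8, 9, 10}
Abstract via predicates (s>=3), (s mod 3 == 2), (bit_1(s)==1), (s mod 3 == 0):
  (0,0,0,1) <- {0}
  (0,1,1,0) <- {2}
  (1,0,0,0) <- {4}
  (1,0,0,1) <- {9}
  (1,0,1,0) <- {10}
  (1,0,1,1) <- {3, 6}
  (1,1,0,0) <- {8}
Distinct abstract states = 7

7


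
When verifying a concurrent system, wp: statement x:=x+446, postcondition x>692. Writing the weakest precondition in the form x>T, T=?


Formula: wp(x:=E, P) = P[E/x] (substitute E for x in postcondition)
Step 1: Postcondition: x>692
Step 2: Substitute x+446 for x: x+446>692
Step 3: Solve for x: x > 692-446 = 246

246


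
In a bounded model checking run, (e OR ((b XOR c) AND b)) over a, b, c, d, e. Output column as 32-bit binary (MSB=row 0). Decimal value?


Formula: (e OR ((b XOR c) AND b)) over a, b, c, d, e (32 rows)
Evaluate each row (bits = a,b,c,d,e, MSB first):
  row 0 [00000]: (0 OR ((0 XOR 0) AND 0)) -> 0
  row 1 [00001]: (1 OR ((0 XOR 0) AND 0)) -> 1
  row 2 [00010]: (0 OR ((0 XOR 0) AND 0)) -> 0
  row 3 [00011]: (1 OR ((0 XOR 0) AND 0)) -> 1
  row 4 [00100]: (0 OR ((0 XOR 1) AND 0)) -> 0
  row 5 [00101]: (1 OR ((0 XOR 1) AND 0)) -> 1
  row 6 [00110]: (0 OR ((0 XOR 1) AND 0)) -> 0
  row 7 [00111]: (1 OR ((0 XOR 1) AND 0)) -> 1
  row 8 [01000]: (0 OR ((1 XOR 0) AND 1)) -> 1
  row 9 [01001]: (1 OR ((1 XOR 0) AND 1)) -> 1
  row 10 [01010]: (0 OR ((1 XOR 0) AND 1)) -> 1
  row 11 [01011]: (1 OR ((1 XOR 0) AND 1)) -> 1
  row 12 [01100]: (0 OR ((1 XOR 1) AND 1)) -> 0
  row 13 [01101]: (1 OR ((1 XOR 1) AND 1)) -> 1
  row 14 [01110]: (0 OR ((1 XOR 1) AND 1)) -> 0
  row 15 [01111]: (1 OR ((1 XOR 1) AND 1)) -> 1
  row 16 [10000]: (0 OR ((0 XOR 0) AND 0)) -> 0
  row 17 [10001]: (1 OR ((0 XOR 0) AND 0)) -> 1
  row 18 [10010]: (0 OR ((0 XOR 0) AND 0)) -> 0
  row 19 [10011]: (1 OR ((0 XOR 0) AND 0)) -> 1
  row 20 [10100]: (0 OR ((0 XOR 1) AND 0)) -> 0
  row 21 [10101]: (1 OR ((0 XOR 1) AND 0)) -> 1
  row 22 [10110]: (0 OR ((0 XOR 1) AND 0)) -> 0
  row 23 [10111]: (1 OR ((0 XOR 1) AND 0)) -> 1
  row 24 [11000]: (0 OR ((1 XOR 0) AND 1)) -> 1
  row 25 [11001]: (1 OR ((1 XOR 0) AND 1)) -> 1
  row 26 [11010]: (0 OR ((1 XOR 0) AND 1)) -> 1
  row 27 [11011]: (1 OR ((1 XOR 0) AND 1)) -> 1
  row 28 [11100]: (0 OR ((1 XOR 1) AND 1)) -> 0
  row 29 [11101]: (1 OR ((1 XOR 1) AND 1)) -> 1
  row 30 [11110]: (0 OR ((1 XOR 1) AND 1)) -> 0
  row 31 [11111]: (1 OR ((1 XOR 1) AND 1)) -> 1
Full result column, 4 rows per line (a,b,c fixed per line; d,e runs 00..11 left to right):
  rows 0-3 [a,b,c=000]: 0101  = hex 5
  rows 4-7 [a,b,c=001]: 0101  = hex 5
  rows 8-11 [a,b,c=010]: 1111  = hex F
  rows 12-15 [a,b,c=011]: 0101  = hex 5
  rows 16-19 [a,b,c=100]: 0101  = hex 5
  rows 20-23 [a,b,c=101]: 0101  = hex 5
  rows 24-27 [a,b,c=110]: 1111  = hex F
  rows 28-31 [a,b,c=111]: 0101  = hex 5
Output column (row 0 .. row 31) = 01010101111101010101010111110101
Output column grouped in 4s = 0101 0101 1111 0101 0101 0101 1111 0101 = 0x55F555F5
Convert to decimal digit by digit (value = value*16 + digit):
  5 -> 5
  5*16 + 5 = 85
  85*16 + 15 (F) = 1375
  1375*16 + 5 = 22005
  22005*16 + 5 = 352085
  352085*16 + 5 = 5633365
  5633365*16 + 15 (F) = 90133855
  90133855*16 + 5 = 1442141685
Decimal = 1442141685

1442141685


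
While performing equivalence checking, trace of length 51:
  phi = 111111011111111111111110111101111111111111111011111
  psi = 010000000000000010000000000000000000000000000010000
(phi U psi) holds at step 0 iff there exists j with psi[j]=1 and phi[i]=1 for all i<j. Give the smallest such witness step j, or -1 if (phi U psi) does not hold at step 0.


(phi U psi) at 0: need smallest j with psi[j]=1 and phi[i]=1 for all i in [0,j).
Scan from step 0:
  step 0: phi=1, psi=0 -> continue
  step 1: psi=1 and phi held for [0,1) -> witness found
Witness step = 1

1


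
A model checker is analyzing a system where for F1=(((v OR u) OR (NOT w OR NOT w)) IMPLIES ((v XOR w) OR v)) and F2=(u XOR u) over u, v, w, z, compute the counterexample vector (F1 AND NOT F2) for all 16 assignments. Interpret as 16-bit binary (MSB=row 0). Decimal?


F1 = (((v OR u) OR (NOT w OR NOT w)) IMPLIES ((v XOR w) OR v))
F2 = (u XOR u)
Counterexample to F1=>F2 is where F1=1 and F2=0.
Evaluate each row (bits = u,v,w,z, MSB first):
  row 0 [0000]: F1=0 F2=0 -> F1&~F2 -> 0
  row 1 [0001]: F1=0 F2=0 -> F1&~F2 -> 0
  row 2 [0010]: F1=1 F2=0 -> F1&~F2 -> 1
  row 3 [0011]: F1=1 F2=0 -> F1&~F2 -> 1
  row 4 [0100]: F1=1 F2=0 -> F1&~F2 -> 1
  row 5 [0101]: F1=1 F2=0 -> F1&~F2 -> 1
  row 6 [0110]: F1=1 F2=0 -> F1&~F2 -> 1
  row 7 [0111]: F1=1 F2=0 -> F1&~F2 -> 1
  row 8 [1000]: F1=0 F2=0 -> F1&~F2 -> 0
  row 9 [1001]: F1=0 F2=0 -> F1&~F2 -> 0
  row 10 [1010]: F1=1 F2=0 -> F1&~F2 -> 1
  row 11 [1011]: F1=1 F2=0 -> F1&~F2 -> 1
  row 12 [1100]: F1=1 F2=0 -> F1&~F2 -> 1
  row 13 [1101]: F1=1 F2=0 -> F1&~F2 -> 1
  row 14 [1110]: F1=1 F2=0 -> F1&~F2 -> 1
  row 15 [1111]: F1=1 F2=0 -> F1&~F2 -> 1
Full result column, 4 rows per line (u,v fixed per line; w,z runs 00..11 left to right):
  rows 0-3 [u,v=00]: 0011  = hex 3
  rows 4-7 [u,v=01]: 1111  = hex F
  rows 8-11 [u,v=10]: 0011  = hex 3
  rows 12-15 [u,v=11]: 1111  = hex F
Counterexample vector (row 0 .. row 15) = 0011111100111111
Output column grouped in 4s = 0011 1111 0011 1111 = 0x3F3F
Convert to decimal digit by digit (value = value*16 + digit):
  3 -> 3
  3*16 + 15 (F) = 63
  63*16 + 3 = 1011
  1011*16 + 15 (F) = 16191
Decimal = 16191

16191


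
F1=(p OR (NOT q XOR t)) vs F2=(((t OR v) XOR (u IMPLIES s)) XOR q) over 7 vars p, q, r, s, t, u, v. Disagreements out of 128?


F1 = (p OR (NOT q XOR t))
F2 = (((t OR v) XOR (u IMPLIES s)) XOR q)
Evaluate both on each of 128 rows (bits = p,q,r,s,t,u,v):
  row 0 [0000000]: F1=1 F2=1 -> 0
  row 1 [0000001]: F1=1 F2=0 (differ) -> 1
  row 2 [0000010]: F1=1 F2=0 (differ) -> 1
  row 3 [0000011]: F1=1 F2=1 -> 0
  row 4 [0000100]: F1=0 F2=0 -> 0
  (every remaining row is evaluated the same way; all 128 results are listed next)
Full result column, 8 rows per line (p,q,r,s fixed per line; t,u,v runs 000..111 left to right):
  rows 0-7 [p,q,r,s=0000]: 01100011  (ones: 4)
  rows 8-15 [p,q,r,s=0001]: 01010000  (ones: 2)
  rows 16-23 [p,q,r,s=0010]: 01100011  (ones: 4)
  rows 24-31 [p,q,r,s=0011]: 01010000  (ones: 2)
  rows 32-39 [p,q,r,s=0100]: 01100011  (ones: 4)
  rows 40-47 [p,q,r,s=0101]: 01010000  (ones: 2)
  rows 48-55 [p,q,r,s=0110]: 01100011  (ones: 4)
  rows 56-63 [p,q,r,s=0111]: 01010000  (ones: 2)
  rows 64-71 [p,q,r,s=1000]: 01101100  (ones: 4)
  rows 72-79 [p,q,r,s=1001]: 01011111  (ones: 6)
  rows 80-87 [p,q,r,s=1010]: 01101100  (ones: 4)
  rows 88-95 [p,q,r,s=1011]: 01011111  (ones: 6)
  rows 96-103 [p,q,r,s=1100]: 10010011  (ones: 4)
  rows 104-111 [p,q,r,s=1101]: 10100000  (ones: 2)
  rows 112-119 [p,q,r,s=1110]: 10010011  (ones: 4)
  rows 120-127 [p,q,r,s=1111]: 10100000  (ones: 2)
Disagreements = 4+2+4+2+4+2+4+2+4+6+4+6+4+2+4+2 = 56

56
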